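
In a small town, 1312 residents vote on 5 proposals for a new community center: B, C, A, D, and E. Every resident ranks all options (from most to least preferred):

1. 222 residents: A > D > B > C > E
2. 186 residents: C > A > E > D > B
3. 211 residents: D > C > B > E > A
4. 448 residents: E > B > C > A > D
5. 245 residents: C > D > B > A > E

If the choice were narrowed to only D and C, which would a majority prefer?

Voters preferring D to C: 433; preferring C to D: 879.
C wins the head-to-head.

C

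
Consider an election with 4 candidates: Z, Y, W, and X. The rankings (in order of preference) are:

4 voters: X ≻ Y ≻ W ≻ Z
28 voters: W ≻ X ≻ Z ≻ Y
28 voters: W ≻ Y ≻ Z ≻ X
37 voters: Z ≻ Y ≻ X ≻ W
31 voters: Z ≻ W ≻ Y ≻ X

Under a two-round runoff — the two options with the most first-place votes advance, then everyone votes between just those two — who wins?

Z

Round 1 first-place votes: Z 68, Y 0, W 56, X 4.
Z and W advance.
Runoff: Z is preferred to W by 68 voters; W by 60.
Z wins the runoff.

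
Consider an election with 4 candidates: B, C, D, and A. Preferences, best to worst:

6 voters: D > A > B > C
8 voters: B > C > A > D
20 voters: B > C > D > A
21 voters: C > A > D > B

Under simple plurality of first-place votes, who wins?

First-place votes: B 28, C 21, D 6, A 0.
B has the most first-place votes.

B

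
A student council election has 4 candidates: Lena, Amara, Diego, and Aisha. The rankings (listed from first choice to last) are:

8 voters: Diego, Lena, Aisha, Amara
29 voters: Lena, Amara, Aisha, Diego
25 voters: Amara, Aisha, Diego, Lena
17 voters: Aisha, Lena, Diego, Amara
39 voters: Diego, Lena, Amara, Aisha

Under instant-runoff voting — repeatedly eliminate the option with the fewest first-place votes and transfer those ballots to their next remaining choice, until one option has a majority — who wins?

Round 1: Lena 29, Amara 25, Diego 47, Aisha 17. Eliminate Aisha.
Round 2: Lena 46, Amara 25, Diego 47. Eliminate Amara.
Round 3: Lena 46, Diego 72. Diego has a majority.

Diego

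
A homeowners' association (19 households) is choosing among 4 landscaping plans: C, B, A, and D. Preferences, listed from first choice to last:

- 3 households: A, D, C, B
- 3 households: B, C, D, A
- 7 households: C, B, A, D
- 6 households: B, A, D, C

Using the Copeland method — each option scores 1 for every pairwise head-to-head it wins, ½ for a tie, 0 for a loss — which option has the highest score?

C: beats B, A, and D → score 3.
B: beats A and D; loses to C → score 2.
A: beats D; loses to C and B → score 1.
D: loses to C, B, and A → score 0.
C has the best pairwise record.

C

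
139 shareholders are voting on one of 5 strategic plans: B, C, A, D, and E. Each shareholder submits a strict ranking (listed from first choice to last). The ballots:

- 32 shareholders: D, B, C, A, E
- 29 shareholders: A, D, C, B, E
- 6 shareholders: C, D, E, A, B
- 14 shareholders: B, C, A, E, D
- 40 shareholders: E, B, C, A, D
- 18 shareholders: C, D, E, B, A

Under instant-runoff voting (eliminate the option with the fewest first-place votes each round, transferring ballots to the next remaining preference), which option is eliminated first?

Round 1: B 14, C 24, A 29, D 32, E 40. Eliminate B.

B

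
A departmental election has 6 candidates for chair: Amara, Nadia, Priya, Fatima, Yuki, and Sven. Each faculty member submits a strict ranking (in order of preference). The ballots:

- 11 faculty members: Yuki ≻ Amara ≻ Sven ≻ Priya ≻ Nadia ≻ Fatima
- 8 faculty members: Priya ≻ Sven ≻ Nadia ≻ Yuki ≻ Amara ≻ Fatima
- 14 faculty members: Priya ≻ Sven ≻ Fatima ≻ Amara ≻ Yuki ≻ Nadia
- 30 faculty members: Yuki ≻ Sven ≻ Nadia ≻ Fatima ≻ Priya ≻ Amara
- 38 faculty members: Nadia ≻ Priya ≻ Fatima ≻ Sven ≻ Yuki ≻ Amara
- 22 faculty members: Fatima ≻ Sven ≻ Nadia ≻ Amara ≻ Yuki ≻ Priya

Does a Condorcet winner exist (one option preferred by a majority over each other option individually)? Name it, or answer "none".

Sven vs Amara: 112–11 for Sven.
Sven vs Nadia: 85–38 for Sven.
Sven vs Priya: 63–60 for Sven.
Sven vs Fatima: 63–60 for Sven.
Sven vs Yuki: 82–41 for Sven.
Sven beats every other option head-to-head.

Sven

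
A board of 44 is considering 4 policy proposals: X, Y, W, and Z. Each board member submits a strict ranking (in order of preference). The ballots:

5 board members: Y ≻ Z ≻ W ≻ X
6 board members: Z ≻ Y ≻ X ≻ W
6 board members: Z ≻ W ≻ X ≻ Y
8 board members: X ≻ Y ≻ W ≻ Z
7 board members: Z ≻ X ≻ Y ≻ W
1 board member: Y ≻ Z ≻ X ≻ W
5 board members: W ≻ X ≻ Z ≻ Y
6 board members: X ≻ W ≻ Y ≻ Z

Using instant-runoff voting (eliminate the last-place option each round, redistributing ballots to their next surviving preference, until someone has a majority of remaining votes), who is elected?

Round 1: X 14, Y 6, W 5, Z 19. Eliminate W.
Round 2: X 19, Y 6, Z 19. Eliminate Y.
Round 3: X 19, Z 25. Z has a majority.

Z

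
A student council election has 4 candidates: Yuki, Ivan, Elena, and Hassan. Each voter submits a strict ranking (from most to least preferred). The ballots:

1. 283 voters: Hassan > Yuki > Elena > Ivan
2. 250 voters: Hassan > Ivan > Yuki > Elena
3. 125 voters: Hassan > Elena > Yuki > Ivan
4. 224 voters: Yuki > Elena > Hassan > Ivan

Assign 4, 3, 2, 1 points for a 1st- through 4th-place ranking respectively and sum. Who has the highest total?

Yuki: 283·3 + 250·2 + 125·2 + 224·4 = 2495
Ivan: 283·1 + 250·3 + 125·1 + 224·1 = 1382
Elena: 283·2 + 250·1 + 125·3 + 224·3 = 1863
Hassan: 283·4 + 250·4 + 125·4 + 224·2 = 3080
Hassan has the highest Borda score (3080).

Hassan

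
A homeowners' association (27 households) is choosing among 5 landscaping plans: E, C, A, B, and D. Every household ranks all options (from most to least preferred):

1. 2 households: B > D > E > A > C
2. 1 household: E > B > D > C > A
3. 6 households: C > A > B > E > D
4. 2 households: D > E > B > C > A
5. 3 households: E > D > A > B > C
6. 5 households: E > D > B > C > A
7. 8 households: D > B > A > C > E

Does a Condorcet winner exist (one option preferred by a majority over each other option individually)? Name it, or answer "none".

none

Checking pairwise contests:
C beats E 14–13.
B beats C 21–6.
C beats A 14–13.
D beats B 18–9.
E beats D 15–12.
Every option loses at least one head-to-head, so there is no Condorcet winner.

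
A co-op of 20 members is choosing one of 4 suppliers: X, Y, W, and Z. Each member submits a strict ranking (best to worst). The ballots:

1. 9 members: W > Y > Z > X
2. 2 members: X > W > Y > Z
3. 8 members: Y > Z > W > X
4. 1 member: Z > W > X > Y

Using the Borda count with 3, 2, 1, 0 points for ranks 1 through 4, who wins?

Y

X: 9·0 + 2·3 + 8·0 + 1·1 = 7
Y: 9·2 + 2·1 + 8·3 + 1·0 = 44
W: 9·3 + 2·2 + 8·1 + 1·2 = 41
Z: 9·1 + 2·0 + 8·2 + 1·3 = 28
Y has the highest Borda score (44).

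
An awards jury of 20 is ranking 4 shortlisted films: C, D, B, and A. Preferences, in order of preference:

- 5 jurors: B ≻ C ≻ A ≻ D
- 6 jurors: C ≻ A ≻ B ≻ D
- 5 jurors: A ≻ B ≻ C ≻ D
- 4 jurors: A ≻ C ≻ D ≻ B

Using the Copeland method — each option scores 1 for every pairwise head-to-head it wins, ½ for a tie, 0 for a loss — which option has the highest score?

C: beats D and A; ties B → score 2.5.
D: loses to C, B, and A → score 0.
B: beats D; ties C; loses to A → score 1.5.
A: beats D and B; loses to C → score 2.
C has the best pairwise record.

C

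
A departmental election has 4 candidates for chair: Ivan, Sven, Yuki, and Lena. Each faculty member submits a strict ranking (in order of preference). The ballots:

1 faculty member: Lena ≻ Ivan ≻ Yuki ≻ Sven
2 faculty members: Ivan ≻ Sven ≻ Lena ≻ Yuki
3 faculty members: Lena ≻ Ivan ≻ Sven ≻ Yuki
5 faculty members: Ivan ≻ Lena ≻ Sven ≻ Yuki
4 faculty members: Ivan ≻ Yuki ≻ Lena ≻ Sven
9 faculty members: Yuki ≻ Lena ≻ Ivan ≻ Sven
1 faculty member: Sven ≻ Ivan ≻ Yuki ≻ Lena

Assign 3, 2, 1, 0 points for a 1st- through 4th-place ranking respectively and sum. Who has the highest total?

Ivan: 1·2 + 2·3 + 3·2 + 5·3 + 4·3 + 9·1 + 1·2 = 52
Sven: 1·0 + 2·2 + 3·1 + 5·1 + 4·0 + 9·0 + 1·3 = 15
Yuki: 1·1 + 2·0 + 3·0 + 5·0 + 4·2 + 9·3 + 1·1 = 37
Lena: 1·3 + 2·1 + 3·3 + 5·2 + 4·1 + 9·2 + 1·0 = 46
Ivan has the highest Borda score (52).

Ivan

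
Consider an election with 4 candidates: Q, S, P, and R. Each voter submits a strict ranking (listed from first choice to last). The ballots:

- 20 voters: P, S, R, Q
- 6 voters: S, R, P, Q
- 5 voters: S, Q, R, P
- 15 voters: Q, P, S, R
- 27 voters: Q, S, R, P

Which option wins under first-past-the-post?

First-place votes: Q 42, S 11, P 20, R 0.
Q has the most first-place votes.

Q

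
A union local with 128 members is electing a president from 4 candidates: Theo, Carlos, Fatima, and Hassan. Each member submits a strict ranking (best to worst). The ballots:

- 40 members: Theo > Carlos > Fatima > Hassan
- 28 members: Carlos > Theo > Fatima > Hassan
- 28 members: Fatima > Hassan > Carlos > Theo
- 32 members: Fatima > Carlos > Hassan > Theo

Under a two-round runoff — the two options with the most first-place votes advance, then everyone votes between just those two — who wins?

Round 1 first-place votes: Theo 40, Carlos 28, Fatima 60, Hassan 0.
Fatima and Theo advance.
Runoff: Fatima is preferred to Theo by 60 voters; Theo by 68.
Theo wins the runoff.

Theo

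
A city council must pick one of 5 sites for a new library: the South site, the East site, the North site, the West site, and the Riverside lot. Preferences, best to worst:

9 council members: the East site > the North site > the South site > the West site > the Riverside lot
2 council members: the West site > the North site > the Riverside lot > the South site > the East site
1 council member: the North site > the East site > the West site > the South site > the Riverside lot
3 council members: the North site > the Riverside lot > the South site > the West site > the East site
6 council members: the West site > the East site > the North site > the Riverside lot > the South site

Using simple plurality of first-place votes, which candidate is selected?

First-place votes: the South site 0, the East site 9, the North site 4, the West site 8, the Riverside lot 0.
the East site has the most first-place votes.

the East site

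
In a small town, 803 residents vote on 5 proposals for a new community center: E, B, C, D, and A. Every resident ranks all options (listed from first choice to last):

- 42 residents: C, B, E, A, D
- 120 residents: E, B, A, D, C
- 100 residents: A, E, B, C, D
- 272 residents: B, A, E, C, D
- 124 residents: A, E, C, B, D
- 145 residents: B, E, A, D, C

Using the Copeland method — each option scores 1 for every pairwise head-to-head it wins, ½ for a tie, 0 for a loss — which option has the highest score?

B

E: beats C and D; loses to B and A → score 2.
B: beats E, C, D, and A → score 4.
C: beats D; loses to E, B, and A → score 1.
D: loses to E, B, C, and A → score 0.
A: beats E, C, and D; loses to B → score 3.
B has the best pairwise record.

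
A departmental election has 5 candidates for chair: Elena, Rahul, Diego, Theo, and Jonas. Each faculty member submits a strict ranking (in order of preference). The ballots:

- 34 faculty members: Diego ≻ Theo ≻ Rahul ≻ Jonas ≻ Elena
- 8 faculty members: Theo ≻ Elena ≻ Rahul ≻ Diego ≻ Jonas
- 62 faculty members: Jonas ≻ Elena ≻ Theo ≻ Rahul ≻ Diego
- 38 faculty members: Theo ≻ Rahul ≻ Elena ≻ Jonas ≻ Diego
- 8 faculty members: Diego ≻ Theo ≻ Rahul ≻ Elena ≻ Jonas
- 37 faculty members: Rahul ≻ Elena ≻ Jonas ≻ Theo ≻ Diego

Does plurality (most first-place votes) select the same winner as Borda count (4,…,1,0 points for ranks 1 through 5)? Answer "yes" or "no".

Plurality — first-place votes: Elena 0, Rahul 37, Diego 42, Theo 46, Jonas 62. Winner: Jonas.
Borda — scores: Elena 405, Rahul 424, Diego 176, Theo 471, Jonas 394. Winner: Theo.
The two methods disagree.

no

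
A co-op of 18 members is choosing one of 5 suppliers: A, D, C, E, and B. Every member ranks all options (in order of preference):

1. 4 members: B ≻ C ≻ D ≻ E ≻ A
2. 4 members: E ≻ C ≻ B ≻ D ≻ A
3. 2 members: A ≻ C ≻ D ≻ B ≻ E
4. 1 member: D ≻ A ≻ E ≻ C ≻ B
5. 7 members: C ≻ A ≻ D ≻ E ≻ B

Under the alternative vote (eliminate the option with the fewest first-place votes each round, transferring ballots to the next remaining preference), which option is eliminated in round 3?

B

Round 1: A 2, D 1, C 7, E 4, B 4. Eliminate D.
Round 2: A 3, C 7, E 4, B 4. Eliminate A.
Round 3: C 9, E 5, B 4. Eliminate B.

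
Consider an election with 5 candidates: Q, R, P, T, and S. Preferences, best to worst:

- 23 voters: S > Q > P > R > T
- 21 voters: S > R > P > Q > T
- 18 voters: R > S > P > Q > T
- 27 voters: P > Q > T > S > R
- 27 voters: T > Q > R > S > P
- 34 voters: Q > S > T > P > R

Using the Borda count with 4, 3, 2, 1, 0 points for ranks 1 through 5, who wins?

Q: 23·3 + 21·1 + 18·1 + 27·3 + 27·3 + 34·4 = 406
R: 23·1 + 21·3 + 18·4 + 27·0 + 27·2 + 34·0 = 212
P: 23·2 + 21·2 + 18·2 + 27·4 + 27·0 + 34·1 = 266
T: 23·0 + 21·0 + 18·0 + 27·2 + 27·4 + 34·2 = 230
S: 23·4 + 21·4 + 18·3 + 27·1 + 27·1 + 34·3 = 386
Q has the highest Borda score (406).

Q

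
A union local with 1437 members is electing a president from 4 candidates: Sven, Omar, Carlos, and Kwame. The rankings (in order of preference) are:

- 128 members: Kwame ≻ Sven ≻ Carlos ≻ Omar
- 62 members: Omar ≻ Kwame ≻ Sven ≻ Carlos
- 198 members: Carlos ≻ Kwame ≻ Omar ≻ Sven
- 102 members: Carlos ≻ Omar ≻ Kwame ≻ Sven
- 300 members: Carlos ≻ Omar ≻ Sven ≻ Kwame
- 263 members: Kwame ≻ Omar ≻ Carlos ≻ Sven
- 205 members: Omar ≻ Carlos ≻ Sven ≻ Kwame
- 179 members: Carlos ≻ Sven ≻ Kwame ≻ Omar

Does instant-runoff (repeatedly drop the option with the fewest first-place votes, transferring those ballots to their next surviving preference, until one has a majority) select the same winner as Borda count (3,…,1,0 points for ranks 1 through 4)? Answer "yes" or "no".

Instant-runoff — R1 Sven 0, Omar 267, Carlos 779, Kwame 391 (Carlos winner). Winner: Carlos.
Borda — scores: Sven 1181, Omar 2329, Carlos 3138, Kwame 1974. Winner: Carlos.
The two methods agree.

yes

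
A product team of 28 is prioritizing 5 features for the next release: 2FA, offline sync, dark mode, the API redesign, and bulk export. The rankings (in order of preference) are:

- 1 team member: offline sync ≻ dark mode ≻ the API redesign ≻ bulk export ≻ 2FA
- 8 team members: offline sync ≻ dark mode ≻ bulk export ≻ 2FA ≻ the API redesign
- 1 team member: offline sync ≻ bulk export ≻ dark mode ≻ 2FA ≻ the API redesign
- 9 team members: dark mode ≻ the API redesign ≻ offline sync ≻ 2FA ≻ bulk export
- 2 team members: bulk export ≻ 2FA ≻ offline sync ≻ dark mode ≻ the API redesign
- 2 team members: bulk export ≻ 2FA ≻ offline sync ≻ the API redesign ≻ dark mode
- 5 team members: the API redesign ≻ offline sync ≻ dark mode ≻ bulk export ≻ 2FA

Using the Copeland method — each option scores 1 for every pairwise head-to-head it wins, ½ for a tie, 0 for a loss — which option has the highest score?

offline sync

2FA: loses to offline sync, dark mode, the API redesign, and bulk export → score 0.
offline sync: beats 2FA, dark mode, and bulk export; ties the API redesign → score 3.5.
dark mode: beats 2FA, the API redesign, and bulk export; loses to offline sync → score 3.
the API redesign: beats 2FA and bulk export; ties offline sync; loses to dark mode → score 2.5.
bulk export: beats 2FA; loses to offline sync, dark mode, and the API redesign → score 1.
offline sync has the best pairwise record.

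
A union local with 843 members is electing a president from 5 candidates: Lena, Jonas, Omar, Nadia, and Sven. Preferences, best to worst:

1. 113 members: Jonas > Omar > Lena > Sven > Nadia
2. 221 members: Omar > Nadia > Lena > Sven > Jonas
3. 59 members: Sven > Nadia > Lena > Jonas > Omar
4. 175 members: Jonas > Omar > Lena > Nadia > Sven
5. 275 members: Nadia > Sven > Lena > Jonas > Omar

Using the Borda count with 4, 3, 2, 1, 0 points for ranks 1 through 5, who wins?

Lena: 113·2 + 221·2 + 59·2 + 175·2 + 275·2 = 1686
Jonas: 113·4 + 221·0 + 59·1 + 175·4 + 275·1 = 1486
Omar: 113·3 + 221·4 + 59·0 + 175·3 + 275·0 = 1748
Nadia: 113·0 + 221·3 + 59·3 + 175·1 + 275·4 = 2115
Sven: 113·1 + 221·1 + 59·4 + 175·0 + 275·3 = 1395
Nadia has the highest Borda score (2115).

Nadia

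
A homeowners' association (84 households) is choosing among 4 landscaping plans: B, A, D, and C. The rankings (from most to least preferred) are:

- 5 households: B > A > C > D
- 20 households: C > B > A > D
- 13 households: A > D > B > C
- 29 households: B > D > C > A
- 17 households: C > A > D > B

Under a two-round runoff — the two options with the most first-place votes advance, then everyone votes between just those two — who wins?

B

Round 1 first-place votes: B 34, A 13, D 0, C 37.
C and B advance.
Runoff: C is preferred to B by 37 voters; B by 47.
B wins the runoff.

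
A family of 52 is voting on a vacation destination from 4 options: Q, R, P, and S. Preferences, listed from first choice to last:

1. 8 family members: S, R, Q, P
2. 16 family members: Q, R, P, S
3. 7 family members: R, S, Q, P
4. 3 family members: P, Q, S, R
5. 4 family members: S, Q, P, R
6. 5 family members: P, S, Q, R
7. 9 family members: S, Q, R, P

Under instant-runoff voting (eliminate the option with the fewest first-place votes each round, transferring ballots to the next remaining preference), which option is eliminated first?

Round 1: Q 16, R 7, P 8, S 21. Eliminate R.

R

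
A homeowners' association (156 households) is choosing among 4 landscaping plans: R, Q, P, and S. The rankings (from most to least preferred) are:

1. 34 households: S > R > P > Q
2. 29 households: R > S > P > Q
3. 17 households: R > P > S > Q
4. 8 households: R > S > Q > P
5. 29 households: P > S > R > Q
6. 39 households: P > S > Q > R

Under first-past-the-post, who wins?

First-place votes: R 54, Q 0, P 68, S 34.
P has the most first-place votes.

P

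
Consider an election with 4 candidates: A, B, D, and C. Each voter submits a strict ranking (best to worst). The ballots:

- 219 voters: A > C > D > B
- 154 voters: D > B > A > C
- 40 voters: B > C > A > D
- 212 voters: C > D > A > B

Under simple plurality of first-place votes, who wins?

A

First-place votes: A 219, B 40, D 154, C 212.
A has the most first-place votes.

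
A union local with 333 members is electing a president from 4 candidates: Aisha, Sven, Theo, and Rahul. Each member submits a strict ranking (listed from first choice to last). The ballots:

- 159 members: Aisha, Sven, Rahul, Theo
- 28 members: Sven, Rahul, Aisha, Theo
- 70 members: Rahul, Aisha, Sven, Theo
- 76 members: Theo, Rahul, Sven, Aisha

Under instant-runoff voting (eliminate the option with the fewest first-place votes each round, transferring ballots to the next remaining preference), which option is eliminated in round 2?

Round 1: Aisha 159, Sven 28, Theo 76, Rahul 70. Eliminate Sven.
Round 2: Aisha 159, Theo 76, Rahul 98. Eliminate Theo.

Theo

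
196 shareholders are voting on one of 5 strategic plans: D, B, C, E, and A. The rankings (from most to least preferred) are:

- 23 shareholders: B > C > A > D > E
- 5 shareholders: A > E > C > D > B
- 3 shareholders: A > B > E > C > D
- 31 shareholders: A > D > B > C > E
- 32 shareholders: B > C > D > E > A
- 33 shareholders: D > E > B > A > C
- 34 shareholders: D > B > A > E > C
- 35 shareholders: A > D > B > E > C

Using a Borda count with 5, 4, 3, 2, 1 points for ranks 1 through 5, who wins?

D

D: 23·2 + 5·2 + 3·1 + 31·4 + 32·3 + 33·5 + 34·5 + 35·4 = 754
B: 23·5 + 5·1 + 3·4 + 31·3 + 32·5 + 33·3 + 34·4 + 35·3 = 725
C: 23·4 + 5·3 + 3·2 + 31·2 + 32·4 + 33·1 + 34·1 + 35·1 = 405
E: 23·1 + 5·4 + 3·3 + 31·1 + 32·2 + 33·4 + 34·2 + 35·2 = 417
A: 23·3 + 5·5 + 3·5 + 31·5 + 32·1 + 33·2 + 34·3 + 35·5 = 639
D has the highest Borda score (754).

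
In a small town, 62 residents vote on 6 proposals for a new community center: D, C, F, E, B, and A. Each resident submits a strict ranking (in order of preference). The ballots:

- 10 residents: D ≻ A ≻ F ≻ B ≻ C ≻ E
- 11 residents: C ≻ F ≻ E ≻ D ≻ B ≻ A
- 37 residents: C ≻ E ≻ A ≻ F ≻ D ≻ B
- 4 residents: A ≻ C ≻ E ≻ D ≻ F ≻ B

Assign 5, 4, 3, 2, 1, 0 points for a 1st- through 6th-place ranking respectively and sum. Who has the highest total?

D: 10·5 + 11·2 + 37·1 + 4·2 = 117
C: 10·1 + 11·5 + 37·5 + 4·4 = 266
F: 10·3 + 11·4 + 37·2 + 4·1 = 152
E: 10·0 + 11·3 + 37·4 + 4·3 = 193
B: 10·2 + 11·1 + 37·0 + 4·0 = 31
A: 10·4 + 11·0 + 37·3 + 4·5 = 171
C has the highest Borda score (266).

C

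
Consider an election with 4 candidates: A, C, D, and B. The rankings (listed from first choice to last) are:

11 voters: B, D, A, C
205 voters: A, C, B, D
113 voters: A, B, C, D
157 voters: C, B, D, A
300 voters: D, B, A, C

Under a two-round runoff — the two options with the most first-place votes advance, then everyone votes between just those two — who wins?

Round 1 first-place votes: A 318, C 157, D 300, B 11.
A and D advance.
Runoff: A is preferred to D by 318 voters; D by 468.
D wins the runoff.

D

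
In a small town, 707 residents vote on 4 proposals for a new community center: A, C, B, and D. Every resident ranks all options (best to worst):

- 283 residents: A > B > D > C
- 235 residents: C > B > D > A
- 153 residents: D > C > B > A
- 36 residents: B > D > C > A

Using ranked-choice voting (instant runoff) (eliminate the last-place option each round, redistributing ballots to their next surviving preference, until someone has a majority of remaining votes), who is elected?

Round 1: A 283, C 235, B 36, D 153. Eliminate B.
Round 2: A 283, C 235, D 189. Eliminate D.
Round 3: A 283, C 424. C has a majority.

C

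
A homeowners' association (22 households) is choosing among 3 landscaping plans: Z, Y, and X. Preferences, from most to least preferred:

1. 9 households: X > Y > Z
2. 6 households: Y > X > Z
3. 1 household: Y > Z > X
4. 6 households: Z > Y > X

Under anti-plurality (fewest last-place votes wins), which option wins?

Y

Last-place votes: Z 15, Y 0, X 7.
Y is ranked last by the fewest voters, so Y wins.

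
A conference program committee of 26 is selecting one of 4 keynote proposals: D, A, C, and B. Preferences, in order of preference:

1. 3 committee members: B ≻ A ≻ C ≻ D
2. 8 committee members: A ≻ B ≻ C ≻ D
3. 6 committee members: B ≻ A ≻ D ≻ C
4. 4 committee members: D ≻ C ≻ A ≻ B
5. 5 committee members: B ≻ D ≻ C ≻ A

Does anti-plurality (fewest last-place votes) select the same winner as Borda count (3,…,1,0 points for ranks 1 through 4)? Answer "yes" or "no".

yes

Anti-plurality — last-place votes: D 11, A 5, C 6, B 4. Winner: B.
Borda — scores: D 28, A 46, C 24, B 58. Winner: B.
The two methods agree.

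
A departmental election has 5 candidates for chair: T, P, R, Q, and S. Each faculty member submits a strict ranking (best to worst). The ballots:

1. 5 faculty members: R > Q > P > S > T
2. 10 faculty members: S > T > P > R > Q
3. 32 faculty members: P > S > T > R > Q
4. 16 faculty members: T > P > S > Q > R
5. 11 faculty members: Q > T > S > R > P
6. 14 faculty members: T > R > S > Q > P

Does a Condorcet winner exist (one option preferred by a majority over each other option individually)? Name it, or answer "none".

none

Checking pairwise contests:
S beats T 47–41.
T beats P 51–37.
T beats R 83–5.
T beats Q 72–16.
P beats S 53–35.
Every option loses at least one head-to-head, so there is no Condorcet winner.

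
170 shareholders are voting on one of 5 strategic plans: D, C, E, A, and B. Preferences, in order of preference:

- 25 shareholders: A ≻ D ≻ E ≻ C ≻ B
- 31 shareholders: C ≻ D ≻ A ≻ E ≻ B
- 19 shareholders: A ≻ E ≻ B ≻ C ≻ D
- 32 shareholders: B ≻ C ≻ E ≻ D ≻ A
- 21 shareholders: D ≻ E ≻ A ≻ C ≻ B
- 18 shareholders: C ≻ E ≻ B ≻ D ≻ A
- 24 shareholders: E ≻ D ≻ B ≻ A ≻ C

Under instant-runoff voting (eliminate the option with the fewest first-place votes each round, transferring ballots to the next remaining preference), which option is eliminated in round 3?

Round 1: D 21, C 49, E 24, A 44, B 32. Eliminate D.
Round 2: C 49, E 45, A 44, B 32. Eliminate B.
Round 3: C 81, E 45, A 44. Eliminate A.

A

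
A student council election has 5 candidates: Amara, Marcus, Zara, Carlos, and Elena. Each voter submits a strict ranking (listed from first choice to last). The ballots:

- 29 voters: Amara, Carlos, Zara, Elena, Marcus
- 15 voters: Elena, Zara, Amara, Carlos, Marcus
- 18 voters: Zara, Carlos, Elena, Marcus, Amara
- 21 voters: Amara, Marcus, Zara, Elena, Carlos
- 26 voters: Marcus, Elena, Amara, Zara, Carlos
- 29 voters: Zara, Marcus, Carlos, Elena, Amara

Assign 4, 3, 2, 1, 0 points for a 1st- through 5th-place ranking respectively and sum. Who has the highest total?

Zara

Amara: 29·4 + 15·2 + 18·0 + 21·4 + 26·2 + 29·0 = 282
Marcus: 29·0 + 15·0 + 18·1 + 21·3 + 26·4 + 29·3 = 272
Zara: 29·2 + 15·3 + 18·4 + 21·2 + 26·1 + 29·4 = 359
Carlos: 29·3 + 15·1 + 18·3 + 21·0 + 26·0 + 29·2 = 214
Elena: 29·1 + 15·4 + 18·2 + 21·1 + 26·3 + 29·1 = 253
Zara has the highest Borda score (359).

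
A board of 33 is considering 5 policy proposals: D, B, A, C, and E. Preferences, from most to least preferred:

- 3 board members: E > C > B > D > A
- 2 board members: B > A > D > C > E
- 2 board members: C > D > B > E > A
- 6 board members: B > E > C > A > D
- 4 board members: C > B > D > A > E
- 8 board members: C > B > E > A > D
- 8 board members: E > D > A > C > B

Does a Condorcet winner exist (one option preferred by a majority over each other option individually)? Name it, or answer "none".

none

Checking pairwise contests:
B beats D 23–10.
C beats B 25–8.
D beats A 17–16.
E beats C 17–16.
B beats E 22–11.
Every option loses at least one head-to-head, so there is no Condorcet winner.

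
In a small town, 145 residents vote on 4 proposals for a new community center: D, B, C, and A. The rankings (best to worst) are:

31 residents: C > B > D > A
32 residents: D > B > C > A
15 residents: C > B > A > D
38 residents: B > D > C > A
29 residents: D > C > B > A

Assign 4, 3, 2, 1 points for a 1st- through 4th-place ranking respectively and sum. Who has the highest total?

B

D: 31·2 + 32·4 + 15·1 + 38·3 + 29·4 = 435
B: 31·3 + 32·3 + 15·3 + 38·4 + 29·2 = 444
C: 31·4 + 32·2 + 15·4 + 38·2 + 29·3 = 411
A: 31·1 + 32·1 + 15·2 + 38·1 + 29·1 = 160
B has the highest Borda score (444).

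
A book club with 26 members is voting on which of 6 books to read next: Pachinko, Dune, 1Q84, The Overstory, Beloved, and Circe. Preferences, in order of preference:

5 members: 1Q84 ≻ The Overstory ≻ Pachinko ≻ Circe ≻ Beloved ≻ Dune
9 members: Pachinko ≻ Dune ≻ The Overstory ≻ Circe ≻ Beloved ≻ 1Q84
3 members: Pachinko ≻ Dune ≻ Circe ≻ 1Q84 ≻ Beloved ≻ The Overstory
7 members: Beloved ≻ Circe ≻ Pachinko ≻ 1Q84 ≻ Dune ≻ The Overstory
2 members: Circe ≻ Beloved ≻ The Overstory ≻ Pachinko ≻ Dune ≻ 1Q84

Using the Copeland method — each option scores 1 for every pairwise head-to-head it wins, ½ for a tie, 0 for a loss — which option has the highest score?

Pachinko: beats Dune, 1Q84, The Overstory, Beloved, and Circe → score 5.
Dune: beats 1Q84 and The Overstory; loses to Pachinko, Beloved, and Circe → score 2.
1Q84: beats The Overstory; loses to Pachinko, Dune, Beloved, and Circe → score 1.
The Overstory: beats Beloved and Circe; loses to Pachinko, Dune, and 1Q84 → score 2.
Beloved: beats Dune and 1Q84; loses to Pachinko, The Overstory, and Circe → score 2.
Circe: beats Dune, 1Q84, and Beloved; loses to Pachinko and The Overstory → score 3.
Pachinko has the best pairwise record.

Pachinko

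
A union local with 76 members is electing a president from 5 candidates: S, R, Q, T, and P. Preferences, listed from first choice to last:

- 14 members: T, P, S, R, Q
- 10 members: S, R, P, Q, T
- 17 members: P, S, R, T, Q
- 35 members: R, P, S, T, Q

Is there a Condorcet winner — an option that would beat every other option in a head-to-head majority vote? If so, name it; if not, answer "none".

none

Checking pairwise contests:
P beats S 66–10.
S beats R 41–35.
S beats Q 76–0.
S beats T 62–14.
R beats P 45–31.
Every option loses at least one head-to-head, so there is no Condorcet winner.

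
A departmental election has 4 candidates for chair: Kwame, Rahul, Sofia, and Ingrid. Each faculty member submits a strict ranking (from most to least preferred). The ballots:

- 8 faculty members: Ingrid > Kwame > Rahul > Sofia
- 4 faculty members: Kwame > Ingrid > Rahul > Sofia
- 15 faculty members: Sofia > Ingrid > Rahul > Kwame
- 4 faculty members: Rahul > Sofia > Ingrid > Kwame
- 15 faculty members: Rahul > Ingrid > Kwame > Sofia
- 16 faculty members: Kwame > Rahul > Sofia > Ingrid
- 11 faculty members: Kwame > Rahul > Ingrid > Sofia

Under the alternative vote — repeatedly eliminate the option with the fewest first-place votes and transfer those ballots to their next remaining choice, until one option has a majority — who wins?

Kwame

Round 1: Kwame 31, Rahul 19, Sofia 15, Ingrid 8. Eliminate Ingrid.
Round 2: Kwame 39, Rahul 19, Sofia 15. Kwame has a majority.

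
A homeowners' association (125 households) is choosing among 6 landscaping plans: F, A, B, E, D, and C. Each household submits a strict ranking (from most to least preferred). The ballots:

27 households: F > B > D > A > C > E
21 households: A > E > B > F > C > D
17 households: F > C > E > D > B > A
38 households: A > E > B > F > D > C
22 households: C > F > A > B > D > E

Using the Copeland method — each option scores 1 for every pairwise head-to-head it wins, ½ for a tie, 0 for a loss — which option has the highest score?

F: beats A, B, E, D, and C → score 5.
A: beats B, E, D, and C; loses to F → score 4.
B: beats D and C; loses to F, A, and E → score 2.
E: beats B and D; loses to F, A, and C → score 2.
D: beats C; loses to F, A, B, and E → score 1.
C: beats E; loses to F, A, B, and D → score 1.
F has the best pairwise record.

F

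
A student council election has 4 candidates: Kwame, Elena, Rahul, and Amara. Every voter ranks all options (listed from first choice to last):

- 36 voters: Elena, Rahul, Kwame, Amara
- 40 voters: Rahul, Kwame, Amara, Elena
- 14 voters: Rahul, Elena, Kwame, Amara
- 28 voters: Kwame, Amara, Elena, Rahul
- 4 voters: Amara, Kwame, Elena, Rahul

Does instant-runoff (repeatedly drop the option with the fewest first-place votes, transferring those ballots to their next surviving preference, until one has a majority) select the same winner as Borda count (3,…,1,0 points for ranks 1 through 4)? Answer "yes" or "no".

Instant-runoff — R1 Kwame 28, Elena 36, Rahul 54, Amara 4 (Amara out); R2 Kwame 32, Elena 36, Rahul 54 (Kwame out); R3 Elena 68, Rahul 54 (Elena winner). Winner: Elena.
Borda — scores: Kwame 222, Elena 168, Rahul 234, Amara 108. Winner: Rahul.
The two methods disagree.

no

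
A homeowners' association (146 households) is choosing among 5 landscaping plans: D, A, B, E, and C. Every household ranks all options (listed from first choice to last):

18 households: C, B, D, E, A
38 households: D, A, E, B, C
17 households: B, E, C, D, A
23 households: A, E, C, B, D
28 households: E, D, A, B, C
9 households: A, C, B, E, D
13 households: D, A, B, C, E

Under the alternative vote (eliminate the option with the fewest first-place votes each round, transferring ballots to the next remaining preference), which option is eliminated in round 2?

C

Round 1: D 51, A 32, B 17, E 28, C 18. Eliminate B.
Round 2: D 51, A 32, E 45, C 18. Eliminate C.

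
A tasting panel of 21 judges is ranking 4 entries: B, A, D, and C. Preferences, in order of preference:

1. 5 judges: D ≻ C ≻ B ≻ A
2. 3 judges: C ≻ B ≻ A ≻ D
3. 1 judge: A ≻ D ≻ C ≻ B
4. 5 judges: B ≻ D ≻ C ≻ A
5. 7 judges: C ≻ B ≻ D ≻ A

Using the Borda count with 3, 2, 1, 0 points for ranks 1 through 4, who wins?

C

B: 5·1 + 3·2 + 1·0 + 5·3 + 7·2 = 40
A: 5·0 + 3·1 + 1·3 + 5·0 + 7·0 = 6
D: 5·3 + 3·0 + 1·2 + 5·2 + 7·1 = 34
C: 5·2 + 3·3 + 1·1 + 5·1 + 7·3 = 46
C has the highest Borda score (46).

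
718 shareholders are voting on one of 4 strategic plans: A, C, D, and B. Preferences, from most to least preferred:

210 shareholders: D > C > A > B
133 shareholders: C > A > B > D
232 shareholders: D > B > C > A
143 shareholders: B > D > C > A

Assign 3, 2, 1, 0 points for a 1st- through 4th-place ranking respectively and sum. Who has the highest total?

A: 210·1 + 133·2 + 232·0 + 143·0 = 476
C: 210·2 + 133·3 + 232·1 + 143·1 = 1194
D: 210·3 + 133·0 + 232·3 + 143·2 = 1612
B: 210·0 + 133·1 + 232·2 + 143·3 = 1026
D has the highest Borda score (1612).

D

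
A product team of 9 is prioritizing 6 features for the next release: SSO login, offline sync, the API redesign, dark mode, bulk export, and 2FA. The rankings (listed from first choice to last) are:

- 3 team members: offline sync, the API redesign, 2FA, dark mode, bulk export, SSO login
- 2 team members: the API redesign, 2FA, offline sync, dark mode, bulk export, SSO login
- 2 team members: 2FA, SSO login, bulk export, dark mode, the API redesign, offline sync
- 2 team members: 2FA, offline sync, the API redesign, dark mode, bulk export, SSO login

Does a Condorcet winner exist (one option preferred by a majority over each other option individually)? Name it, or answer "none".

none

Checking pairwise contests:
offline sync beats SSO login 7–2.
2FA beats offline sync 6–3.
offline sync beats the API redesign 5–4.
offline sync beats dark mode 7–2.
offline sync beats bulk export 7–2.
the API redesign beats 2FA 5–4.
Every option loses at least one head-to-head, so there is no Condorcet winner.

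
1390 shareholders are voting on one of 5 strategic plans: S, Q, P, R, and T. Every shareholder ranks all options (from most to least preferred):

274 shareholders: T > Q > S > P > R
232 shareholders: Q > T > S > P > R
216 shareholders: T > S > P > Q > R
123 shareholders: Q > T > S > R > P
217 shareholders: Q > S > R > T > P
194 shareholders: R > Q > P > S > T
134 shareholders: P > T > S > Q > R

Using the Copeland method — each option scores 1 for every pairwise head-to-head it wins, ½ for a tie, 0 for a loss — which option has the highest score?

Q

S: beats P and R; loses to Q and T → score 2.
Q: beats S, P, R, and T → score 4.
P: beats R; loses to S, Q, and T → score 1.
R: loses to S, Q, P, and T → score 0.
T: beats S, P, and R; loses to Q → score 3.
Q has the best pairwise record.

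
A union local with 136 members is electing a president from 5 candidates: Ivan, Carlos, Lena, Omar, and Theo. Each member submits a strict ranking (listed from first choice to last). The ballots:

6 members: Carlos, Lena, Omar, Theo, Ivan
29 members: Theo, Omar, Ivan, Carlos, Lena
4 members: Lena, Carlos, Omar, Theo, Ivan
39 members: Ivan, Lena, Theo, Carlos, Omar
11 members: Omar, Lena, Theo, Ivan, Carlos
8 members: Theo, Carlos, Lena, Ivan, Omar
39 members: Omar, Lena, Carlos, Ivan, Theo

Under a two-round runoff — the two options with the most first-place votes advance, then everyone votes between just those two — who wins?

Omar

Round 1 first-place votes: Ivan 39, Carlos 6, Lena 4, Omar 50, Theo 37.
Omar and Ivan advance.
Runoff: Omar is preferred to Ivan by 89 voters; Ivan by 47.
Omar wins the runoff.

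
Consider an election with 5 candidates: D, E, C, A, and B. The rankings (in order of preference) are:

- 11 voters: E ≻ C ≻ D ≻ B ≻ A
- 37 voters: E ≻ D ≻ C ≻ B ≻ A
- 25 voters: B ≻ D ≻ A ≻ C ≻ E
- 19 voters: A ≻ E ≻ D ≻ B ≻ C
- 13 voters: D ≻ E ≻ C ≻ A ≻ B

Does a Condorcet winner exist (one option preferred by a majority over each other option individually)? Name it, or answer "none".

E

E vs D: 67–38 for E.
E vs C: 80–25 for E.
E vs A: 61–44 for E.
E vs B: 80–25 for E.
E beats every other option head-to-head.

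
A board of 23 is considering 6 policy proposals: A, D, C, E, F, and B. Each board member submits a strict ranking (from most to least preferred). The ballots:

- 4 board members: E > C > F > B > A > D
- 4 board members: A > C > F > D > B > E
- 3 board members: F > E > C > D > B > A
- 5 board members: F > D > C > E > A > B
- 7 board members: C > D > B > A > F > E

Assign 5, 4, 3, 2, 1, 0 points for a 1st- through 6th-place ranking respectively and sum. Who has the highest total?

A: 4·1 + 4·5 + 3·0 + 5·1 + 7·2 = 43
D: 4·0 + 4·2 + 3·2 + 5·4 + 7·4 = 62
C: 4·4 + 4·4 + 3·3 + 5·3 + 7·5 = 91
E: 4·5 + 4·0 + 3·4 + 5·2 + 7·0 = 42
F: 4·3 + 4·3 + 3·5 + 5·5 + 7·1 = 71
B: 4·2 + 4·1 + 3·1 + 5·0 + 7·3 = 36
C has the highest Borda score (91).

C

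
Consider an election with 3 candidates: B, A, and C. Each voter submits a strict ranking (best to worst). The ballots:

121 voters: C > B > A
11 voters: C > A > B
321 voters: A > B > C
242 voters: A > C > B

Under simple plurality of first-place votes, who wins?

First-place votes: B 0, A 563, C 132.
A has the most first-place votes.

A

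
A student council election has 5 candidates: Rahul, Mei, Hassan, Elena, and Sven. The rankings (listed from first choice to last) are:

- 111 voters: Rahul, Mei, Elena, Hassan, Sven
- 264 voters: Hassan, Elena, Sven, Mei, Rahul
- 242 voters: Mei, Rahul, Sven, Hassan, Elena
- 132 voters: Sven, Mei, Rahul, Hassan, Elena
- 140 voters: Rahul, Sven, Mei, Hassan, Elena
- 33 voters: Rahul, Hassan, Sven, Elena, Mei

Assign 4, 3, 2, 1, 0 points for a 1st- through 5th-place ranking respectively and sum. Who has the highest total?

Mei

Rahul: 111·4 + 264·0 + 242·3 + 132·2 + 140·4 + 33·4 = 2126
Mei: 111·3 + 264·1 + 242·4 + 132·3 + 140·2 + 33·0 = 2241
Hassan: 111·1 + 264·4 + 242·1 + 132·1 + 140·1 + 33·3 = 1780
Elena: 111·2 + 264·3 + 242·0 + 132·0 + 140·0 + 33·1 = 1047
Sven: 111·0 + 264·2 + 242·2 + 132·4 + 140·3 + 33·2 = 2026
Mei has the highest Borda score (2241).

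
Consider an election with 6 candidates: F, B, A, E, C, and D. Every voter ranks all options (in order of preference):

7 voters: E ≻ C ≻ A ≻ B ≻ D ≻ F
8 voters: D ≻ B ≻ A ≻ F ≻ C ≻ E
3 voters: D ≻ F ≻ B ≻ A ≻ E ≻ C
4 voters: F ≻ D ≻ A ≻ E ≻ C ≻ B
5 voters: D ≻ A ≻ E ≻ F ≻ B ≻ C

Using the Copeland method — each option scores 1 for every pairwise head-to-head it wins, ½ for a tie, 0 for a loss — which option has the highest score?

F: beats E and C; loses to B, A, and D → score 2.
B: beats F and C; loses to A, E, and D → score 2.
A: beats F, B, E, and C; loses to D → score 4.
E: beats B and C; loses to F, A, and D → score 2.
C: loses to F, B, A, E, and D → score 0.
D: beats F, B, A, E, and C → score 5.
D has the best pairwise record.

D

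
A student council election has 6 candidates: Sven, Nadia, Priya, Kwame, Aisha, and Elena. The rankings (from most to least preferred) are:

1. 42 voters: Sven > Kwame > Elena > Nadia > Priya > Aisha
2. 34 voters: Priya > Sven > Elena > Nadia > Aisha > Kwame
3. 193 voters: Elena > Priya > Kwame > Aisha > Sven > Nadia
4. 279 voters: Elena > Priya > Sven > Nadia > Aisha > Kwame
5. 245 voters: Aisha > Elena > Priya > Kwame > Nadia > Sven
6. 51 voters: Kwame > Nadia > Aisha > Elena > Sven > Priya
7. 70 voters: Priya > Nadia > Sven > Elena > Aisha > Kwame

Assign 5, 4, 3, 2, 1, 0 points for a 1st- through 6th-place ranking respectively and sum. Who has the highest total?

Elena

Sven: 42·5 + 34·4 + 193·1 + 279·3 + 245·0 + 51·1 + 70·3 = 1637
Nadia: 42·2 + 34·2 + 193·0 + 279·2 + 245·1 + 51·4 + 70·4 = 1439
Priya: 42·1 + 34·5 + 193·4 + 279·4 + 245·3 + 51·0 + 70·5 = 3185
Kwame: 42·4 + 34·0 + 193·3 + 279·0 + 245·2 + 51·5 + 70·0 = 1492
Aisha: 42·0 + 34·1 + 193·2 + 279·1 + 245·5 + 51·3 + 70·1 = 2147
Elena: 42·3 + 34·3 + 193·5 + 279·5 + 245·4 + 51·2 + 70·2 = 3810
Elena has the highest Borda score (3810).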